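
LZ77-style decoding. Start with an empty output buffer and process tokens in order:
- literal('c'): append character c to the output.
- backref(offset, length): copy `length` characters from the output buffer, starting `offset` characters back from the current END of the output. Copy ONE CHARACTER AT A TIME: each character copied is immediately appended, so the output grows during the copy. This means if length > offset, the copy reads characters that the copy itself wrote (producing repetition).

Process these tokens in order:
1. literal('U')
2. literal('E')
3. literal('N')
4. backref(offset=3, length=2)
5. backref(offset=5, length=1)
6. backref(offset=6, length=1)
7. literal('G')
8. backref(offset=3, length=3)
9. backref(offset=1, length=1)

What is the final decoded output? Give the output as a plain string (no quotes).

Answer: UENUEUUGUUGG

Derivation:
Token 1: literal('U'). Output: "U"
Token 2: literal('E'). Output: "UE"
Token 3: literal('N'). Output: "UEN"
Token 4: backref(off=3, len=2). Copied 'UE' from pos 0. Output: "UENUE"
Token 5: backref(off=5, len=1). Copied 'U' from pos 0. Output: "UENUEU"
Token 6: backref(off=6, len=1). Copied 'U' from pos 0. Output: "UENUEUU"
Token 7: literal('G'). Output: "UENUEUUG"
Token 8: backref(off=3, len=3). Copied 'UUG' from pos 5. Output: "UENUEUUGUUG"
Token 9: backref(off=1, len=1). Copied 'G' from pos 10. Output: "UENUEUUGUUGG"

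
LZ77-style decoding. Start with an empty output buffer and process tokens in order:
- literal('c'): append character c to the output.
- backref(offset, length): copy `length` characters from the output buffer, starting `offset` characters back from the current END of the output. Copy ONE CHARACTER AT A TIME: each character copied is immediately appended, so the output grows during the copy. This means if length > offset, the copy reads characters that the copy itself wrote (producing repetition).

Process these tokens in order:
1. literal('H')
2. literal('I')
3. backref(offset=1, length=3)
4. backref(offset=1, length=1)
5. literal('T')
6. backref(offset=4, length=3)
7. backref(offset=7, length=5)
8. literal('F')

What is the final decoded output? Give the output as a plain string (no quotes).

Token 1: literal('H'). Output: "H"
Token 2: literal('I'). Output: "HI"
Token 3: backref(off=1, len=3) (overlapping!). Copied 'III' from pos 1. Output: "HIIII"
Token 4: backref(off=1, len=1). Copied 'I' from pos 4. Output: "HIIIII"
Token 5: literal('T'). Output: "HIIIIIT"
Token 6: backref(off=4, len=3). Copied 'III' from pos 3. Output: "HIIIIITIII"
Token 7: backref(off=7, len=5). Copied 'IIITI' from pos 3. Output: "HIIIIITIIIIIITI"
Token 8: literal('F'). Output: "HIIIIITIIIIIITIF"

Answer: HIIIIITIIIIIITIF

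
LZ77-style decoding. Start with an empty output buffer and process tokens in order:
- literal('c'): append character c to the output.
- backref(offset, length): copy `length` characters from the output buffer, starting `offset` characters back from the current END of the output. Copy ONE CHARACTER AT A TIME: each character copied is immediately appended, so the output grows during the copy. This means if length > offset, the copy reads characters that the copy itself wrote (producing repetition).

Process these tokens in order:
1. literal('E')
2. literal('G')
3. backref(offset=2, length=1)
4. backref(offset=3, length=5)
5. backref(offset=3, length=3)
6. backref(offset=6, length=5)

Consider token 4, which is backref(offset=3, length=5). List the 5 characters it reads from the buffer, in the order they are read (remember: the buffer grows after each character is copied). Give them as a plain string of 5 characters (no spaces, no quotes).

Answer: EGEEG

Derivation:
Token 1: literal('E'). Output: "E"
Token 2: literal('G'). Output: "EG"
Token 3: backref(off=2, len=1). Copied 'E' from pos 0. Output: "EGE"
Token 4: backref(off=3, len=5). Buffer before: "EGE" (len 3)
  byte 1: read out[0]='E', append. Buffer now: "EGEE"
  byte 2: read out[1]='G', append. Buffer now: "EGEEG"
  byte 3: read out[2]='E', append. Buffer now: "EGEEGE"
  byte 4: read out[3]='E', append. Buffer now: "EGEEGEE"
  byte 5: read out[4]='G', append. Buffer now: "EGEEGEEG"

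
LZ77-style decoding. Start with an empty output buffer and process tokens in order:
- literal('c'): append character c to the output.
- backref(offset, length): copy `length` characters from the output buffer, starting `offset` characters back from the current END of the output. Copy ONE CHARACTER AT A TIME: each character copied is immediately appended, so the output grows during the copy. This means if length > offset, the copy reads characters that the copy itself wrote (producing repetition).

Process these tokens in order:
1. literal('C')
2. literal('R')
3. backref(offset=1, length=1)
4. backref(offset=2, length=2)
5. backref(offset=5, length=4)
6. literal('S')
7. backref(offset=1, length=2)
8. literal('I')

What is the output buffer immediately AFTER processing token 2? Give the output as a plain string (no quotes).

Answer: CR

Derivation:
Token 1: literal('C'). Output: "C"
Token 2: literal('R'). Output: "CR"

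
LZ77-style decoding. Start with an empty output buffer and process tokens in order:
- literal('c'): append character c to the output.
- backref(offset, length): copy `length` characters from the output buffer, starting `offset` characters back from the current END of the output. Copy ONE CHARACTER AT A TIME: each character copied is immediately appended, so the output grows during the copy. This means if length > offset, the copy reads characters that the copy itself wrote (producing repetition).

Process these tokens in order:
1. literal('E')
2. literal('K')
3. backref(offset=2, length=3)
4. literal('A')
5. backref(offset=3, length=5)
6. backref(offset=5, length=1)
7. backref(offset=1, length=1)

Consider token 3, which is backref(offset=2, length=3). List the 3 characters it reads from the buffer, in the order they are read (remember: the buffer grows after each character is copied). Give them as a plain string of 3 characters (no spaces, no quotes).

Token 1: literal('E'). Output: "E"
Token 2: literal('K'). Output: "EK"
Token 3: backref(off=2, len=3). Buffer before: "EK" (len 2)
  byte 1: read out[0]='E', append. Buffer now: "EKE"
  byte 2: read out[1]='K', append. Buffer now: "EKEK"
  byte 3: read out[2]='E', append. Buffer now: "EKEKE"

Answer: EKE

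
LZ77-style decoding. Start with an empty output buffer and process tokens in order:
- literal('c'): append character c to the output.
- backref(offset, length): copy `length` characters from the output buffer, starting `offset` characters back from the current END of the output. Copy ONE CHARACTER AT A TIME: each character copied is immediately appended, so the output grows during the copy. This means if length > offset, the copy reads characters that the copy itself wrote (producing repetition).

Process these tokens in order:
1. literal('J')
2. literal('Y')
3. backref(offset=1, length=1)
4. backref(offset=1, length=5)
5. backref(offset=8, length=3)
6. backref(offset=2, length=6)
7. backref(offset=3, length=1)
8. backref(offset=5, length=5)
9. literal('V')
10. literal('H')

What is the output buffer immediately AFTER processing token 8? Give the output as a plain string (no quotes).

Answer: JYYYYYYYJYYYYYYYYYYYYYY

Derivation:
Token 1: literal('J'). Output: "J"
Token 2: literal('Y'). Output: "JY"
Token 3: backref(off=1, len=1). Copied 'Y' from pos 1. Output: "JYY"
Token 4: backref(off=1, len=5) (overlapping!). Copied 'YYYYY' from pos 2. Output: "JYYYYYYY"
Token 5: backref(off=8, len=3). Copied 'JYY' from pos 0. Output: "JYYYYYYYJYY"
Token 6: backref(off=2, len=6) (overlapping!). Copied 'YYYYYY' from pos 9. Output: "JYYYYYYYJYYYYYYYY"
Token 7: backref(off=3, len=1). Copied 'Y' from pos 14. Output: "JYYYYYYYJYYYYYYYYY"
Token 8: backref(off=5, len=5). Copied 'YYYYY' from pos 13. Output: "JYYYYYYYJYYYYYYYYYYYYYY"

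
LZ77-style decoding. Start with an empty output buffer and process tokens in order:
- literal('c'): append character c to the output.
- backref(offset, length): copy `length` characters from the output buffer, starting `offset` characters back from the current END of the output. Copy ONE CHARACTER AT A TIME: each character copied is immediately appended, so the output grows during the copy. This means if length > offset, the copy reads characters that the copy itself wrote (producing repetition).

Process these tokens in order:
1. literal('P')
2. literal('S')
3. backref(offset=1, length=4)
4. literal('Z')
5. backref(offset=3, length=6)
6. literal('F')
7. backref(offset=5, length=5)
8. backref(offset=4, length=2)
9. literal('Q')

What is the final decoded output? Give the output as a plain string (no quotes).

Token 1: literal('P'). Output: "P"
Token 2: literal('S'). Output: "PS"
Token 3: backref(off=1, len=4) (overlapping!). Copied 'SSSS' from pos 1. Output: "PSSSSS"
Token 4: literal('Z'). Output: "PSSSSSZ"
Token 5: backref(off=3, len=6) (overlapping!). Copied 'SSZSSZ' from pos 4. Output: "PSSSSSZSSZSSZ"
Token 6: literal('F'). Output: "PSSSSSZSSZSSZF"
Token 7: backref(off=5, len=5). Copied 'ZSSZF' from pos 9. Output: "PSSSSSZSSZSSZFZSSZF"
Token 8: backref(off=4, len=2). Copied 'SS' from pos 15. Output: "PSSSSSZSSZSSZFZSSZFSS"
Token 9: literal('Q'). Output: "PSSSSSZSSZSSZFZSSZFSSQ"

Answer: PSSSSSZSSZSSZFZSSZFSSQ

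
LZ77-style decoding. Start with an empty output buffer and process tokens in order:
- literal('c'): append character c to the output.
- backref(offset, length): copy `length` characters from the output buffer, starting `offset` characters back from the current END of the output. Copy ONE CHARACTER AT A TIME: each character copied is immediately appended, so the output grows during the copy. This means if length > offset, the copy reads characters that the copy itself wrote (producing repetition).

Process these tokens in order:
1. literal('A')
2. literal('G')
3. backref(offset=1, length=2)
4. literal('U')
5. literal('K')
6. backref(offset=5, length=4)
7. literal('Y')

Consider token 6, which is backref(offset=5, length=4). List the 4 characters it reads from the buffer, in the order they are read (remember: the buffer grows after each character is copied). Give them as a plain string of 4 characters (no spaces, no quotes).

Token 1: literal('A'). Output: "A"
Token 2: literal('G'). Output: "AG"
Token 3: backref(off=1, len=2) (overlapping!). Copied 'GG' from pos 1. Output: "AGGG"
Token 4: literal('U'). Output: "AGGGU"
Token 5: literal('K'). Output: "AGGGUK"
Token 6: backref(off=5, len=4). Buffer before: "AGGGUK" (len 6)
  byte 1: read out[1]='G', append. Buffer now: "AGGGUKG"
  byte 2: read out[2]='G', append. Buffer now: "AGGGUKGG"
  byte 3: read out[3]='G', append. Buffer now: "AGGGUKGGG"
  byte 4: read out[4]='U', append. Buffer now: "AGGGUKGGGU"

Answer: GGGU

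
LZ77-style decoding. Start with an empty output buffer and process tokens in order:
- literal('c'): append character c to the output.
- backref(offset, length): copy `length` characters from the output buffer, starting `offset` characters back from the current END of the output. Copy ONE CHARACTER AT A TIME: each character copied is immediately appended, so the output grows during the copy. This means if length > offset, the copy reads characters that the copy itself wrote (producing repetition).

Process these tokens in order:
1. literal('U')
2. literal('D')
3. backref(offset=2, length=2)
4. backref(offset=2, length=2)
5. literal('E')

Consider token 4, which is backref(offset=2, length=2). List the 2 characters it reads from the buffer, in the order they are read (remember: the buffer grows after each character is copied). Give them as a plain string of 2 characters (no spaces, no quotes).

Token 1: literal('U'). Output: "U"
Token 2: literal('D'). Output: "UD"
Token 3: backref(off=2, len=2). Copied 'UD' from pos 0. Output: "UDUD"
Token 4: backref(off=2, len=2). Buffer before: "UDUD" (len 4)
  byte 1: read out[2]='U', append. Buffer now: "UDUDU"
  byte 2: read out[3]='D', append. Buffer now: "UDUDUD"

Answer: UD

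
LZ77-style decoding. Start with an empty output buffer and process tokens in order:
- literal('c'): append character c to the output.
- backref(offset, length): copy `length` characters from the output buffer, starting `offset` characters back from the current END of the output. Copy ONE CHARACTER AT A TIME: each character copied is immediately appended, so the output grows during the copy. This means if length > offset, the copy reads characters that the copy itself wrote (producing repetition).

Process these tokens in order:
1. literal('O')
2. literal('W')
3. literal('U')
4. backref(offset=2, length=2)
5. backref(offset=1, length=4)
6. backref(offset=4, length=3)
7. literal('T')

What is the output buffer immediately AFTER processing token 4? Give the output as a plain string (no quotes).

Token 1: literal('O'). Output: "O"
Token 2: literal('W'). Output: "OW"
Token 3: literal('U'). Output: "OWU"
Token 4: backref(off=2, len=2). Copied 'WU' from pos 1. Output: "OWUWU"

Answer: OWUWU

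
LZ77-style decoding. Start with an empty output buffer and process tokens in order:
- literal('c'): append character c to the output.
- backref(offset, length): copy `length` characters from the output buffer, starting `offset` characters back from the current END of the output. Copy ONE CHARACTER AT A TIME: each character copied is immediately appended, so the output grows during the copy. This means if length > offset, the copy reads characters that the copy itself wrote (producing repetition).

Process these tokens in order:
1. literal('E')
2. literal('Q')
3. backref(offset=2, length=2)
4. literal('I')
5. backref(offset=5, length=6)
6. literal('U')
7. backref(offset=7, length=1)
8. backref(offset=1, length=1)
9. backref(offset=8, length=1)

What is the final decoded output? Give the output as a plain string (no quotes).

Token 1: literal('E'). Output: "E"
Token 2: literal('Q'). Output: "EQ"
Token 3: backref(off=2, len=2). Copied 'EQ' from pos 0. Output: "EQEQ"
Token 4: literal('I'). Output: "EQEQI"
Token 5: backref(off=5, len=6) (overlapping!). Copied 'EQEQIE' from pos 0. Output: "EQEQIEQEQIE"
Token 6: literal('U'). Output: "EQEQIEQEQIEU"
Token 7: backref(off=7, len=1). Copied 'E' from pos 5. Output: "EQEQIEQEQIEUE"
Token 8: backref(off=1, len=1). Copied 'E' from pos 12. Output: "EQEQIEQEQIEUEE"
Token 9: backref(off=8, len=1). Copied 'Q' from pos 6. Output: "EQEQIEQEQIEUEEQ"

Answer: EQEQIEQEQIEUEEQ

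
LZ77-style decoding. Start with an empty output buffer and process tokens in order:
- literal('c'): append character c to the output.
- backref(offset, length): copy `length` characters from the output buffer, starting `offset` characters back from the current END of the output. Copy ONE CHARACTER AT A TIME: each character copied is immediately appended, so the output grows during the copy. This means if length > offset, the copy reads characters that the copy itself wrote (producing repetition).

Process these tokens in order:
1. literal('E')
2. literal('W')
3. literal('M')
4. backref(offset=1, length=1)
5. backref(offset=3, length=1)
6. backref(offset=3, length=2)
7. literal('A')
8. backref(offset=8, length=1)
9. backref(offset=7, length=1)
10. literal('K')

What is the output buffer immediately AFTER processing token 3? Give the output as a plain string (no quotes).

Token 1: literal('E'). Output: "E"
Token 2: literal('W'). Output: "EW"
Token 3: literal('M'). Output: "EWM"

Answer: EWM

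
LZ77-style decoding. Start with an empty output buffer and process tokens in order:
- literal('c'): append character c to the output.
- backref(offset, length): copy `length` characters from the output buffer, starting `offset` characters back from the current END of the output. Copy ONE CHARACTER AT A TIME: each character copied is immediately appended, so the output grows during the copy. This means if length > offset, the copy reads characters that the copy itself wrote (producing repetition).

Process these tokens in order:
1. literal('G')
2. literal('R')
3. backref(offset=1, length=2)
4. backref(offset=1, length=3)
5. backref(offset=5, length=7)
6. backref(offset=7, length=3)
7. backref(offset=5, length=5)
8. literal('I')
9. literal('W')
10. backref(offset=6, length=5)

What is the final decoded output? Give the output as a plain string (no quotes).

Token 1: literal('G'). Output: "G"
Token 2: literal('R'). Output: "GR"
Token 3: backref(off=1, len=2) (overlapping!). Copied 'RR' from pos 1. Output: "GRRR"
Token 4: backref(off=1, len=3) (overlapping!). Copied 'RRR' from pos 3. Output: "GRRRRRR"
Token 5: backref(off=5, len=7) (overlapping!). Copied 'RRRRRRR' from pos 2. Output: "GRRRRRRRRRRRRR"
Token 6: backref(off=7, len=3). Copied 'RRR' from pos 7. Output: "GRRRRRRRRRRRRRRRR"
Token 7: backref(off=5, len=5). Copied 'RRRRR' from pos 12. Output: "GRRRRRRRRRRRRRRRRRRRRR"
Token 8: literal('I'). Output: "GRRRRRRRRRRRRRRRRRRRRRI"
Token 9: literal('W'). Output: "GRRRRRRRRRRRRRRRRRRRRRIW"
Token 10: backref(off=6, len=5). Copied 'RRRRI' from pos 18. Output: "GRRRRRRRRRRRRRRRRRRRRRIWRRRRI"

Answer: GRRRRRRRRRRRRRRRRRRRRRIWRRRRI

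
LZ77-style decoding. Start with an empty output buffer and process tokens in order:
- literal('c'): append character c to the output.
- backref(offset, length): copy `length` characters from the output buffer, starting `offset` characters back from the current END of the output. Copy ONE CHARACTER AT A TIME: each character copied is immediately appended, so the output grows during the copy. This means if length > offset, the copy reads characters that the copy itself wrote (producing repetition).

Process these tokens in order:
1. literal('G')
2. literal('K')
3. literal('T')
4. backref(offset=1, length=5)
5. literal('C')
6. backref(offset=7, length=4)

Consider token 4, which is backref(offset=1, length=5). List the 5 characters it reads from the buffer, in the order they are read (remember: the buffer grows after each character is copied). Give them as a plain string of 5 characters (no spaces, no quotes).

Answer: TTTTT

Derivation:
Token 1: literal('G'). Output: "G"
Token 2: literal('K'). Output: "GK"
Token 3: literal('T'). Output: "GKT"
Token 4: backref(off=1, len=5). Buffer before: "GKT" (len 3)
  byte 1: read out[2]='T', append. Buffer now: "GKTT"
  byte 2: read out[3]='T', append. Buffer now: "GKTTT"
  byte 3: read out[4]='T', append. Buffer now: "GKTTTT"
  byte 4: read out[5]='T', append. Buffer now: "GKTTTTT"
  byte 5: read out[6]='T', append. Buffer now: "GKTTTTTT"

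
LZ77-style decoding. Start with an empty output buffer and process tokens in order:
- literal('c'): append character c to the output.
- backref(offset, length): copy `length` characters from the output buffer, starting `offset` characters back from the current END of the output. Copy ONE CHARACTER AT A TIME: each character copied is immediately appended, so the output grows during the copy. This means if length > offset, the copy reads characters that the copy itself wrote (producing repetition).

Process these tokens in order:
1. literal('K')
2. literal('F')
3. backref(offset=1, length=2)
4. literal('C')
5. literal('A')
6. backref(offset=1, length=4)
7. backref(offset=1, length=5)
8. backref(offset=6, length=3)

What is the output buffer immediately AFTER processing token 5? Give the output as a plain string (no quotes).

Answer: KFFFCA

Derivation:
Token 1: literal('K'). Output: "K"
Token 2: literal('F'). Output: "KF"
Token 3: backref(off=1, len=2) (overlapping!). Copied 'FF' from pos 1. Output: "KFFF"
Token 4: literal('C'). Output: "KFFFC"
Token 5: literal('A'). Output: "KFFFCA"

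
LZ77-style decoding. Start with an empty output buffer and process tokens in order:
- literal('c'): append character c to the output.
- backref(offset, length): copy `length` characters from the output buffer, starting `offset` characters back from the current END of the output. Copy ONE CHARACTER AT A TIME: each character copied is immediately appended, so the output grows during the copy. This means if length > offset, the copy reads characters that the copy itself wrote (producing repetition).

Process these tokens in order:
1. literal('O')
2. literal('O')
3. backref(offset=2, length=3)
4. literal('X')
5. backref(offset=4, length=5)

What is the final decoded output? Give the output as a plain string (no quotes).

Token 1: literal('O'). Output: "O"
Token 2: literal('O'). Output: "OO"
Token 3: backref(off=2, len=3) (overlapping!). Copied 'OOO' from pos 0. Output: "OOOOO"
Token 4: literal('X'). Output: "OOOOOX"
Token 5: backref(off=4, len=5) (overlapping!). Copied 'OOOXO' from pos 2. Output: "OOOOOXOOOXO"

Answer: OOOOOXOOOXO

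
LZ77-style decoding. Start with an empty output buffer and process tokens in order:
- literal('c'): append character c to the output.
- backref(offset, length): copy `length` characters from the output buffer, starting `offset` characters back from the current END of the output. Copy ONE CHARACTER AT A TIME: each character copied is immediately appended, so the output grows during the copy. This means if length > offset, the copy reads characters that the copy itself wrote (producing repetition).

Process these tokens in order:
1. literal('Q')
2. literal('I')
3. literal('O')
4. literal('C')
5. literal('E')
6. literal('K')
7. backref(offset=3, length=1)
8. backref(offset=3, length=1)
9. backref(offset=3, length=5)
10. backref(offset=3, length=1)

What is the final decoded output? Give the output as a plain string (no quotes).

Answer: QIOCEKCEKCEKCE

Derivation:
Token 1: literal('Q'). Output: "Q"
Token 2: literal('I'). Output: "QI"
Token 3: literal('O'). Output: "QIO"
Token 4: literal('C'). Output: "QIOC"
Token 5: literal('E'). Output: "QIOCE"
Token 6: literal('K'). Output: "QIOCEK"
Token 7: backref(off=3, len=1). Copied 'C' from pos 3. Output: "QIOCEKC"
Token 8: backref(off=3, len=1). Copied 'E' from pos 4. Output: "QIOCEKCE"
Token 9: backref(off=3, len=5) (overlapping!). Copied 'KCEKC' from pos 5. Output: "QIOCEKCEKCEKC"
Token 10: backref(off=3, len=1). Copied 'E' from pos 10. Output: "QIOCEKCEKCEKCE"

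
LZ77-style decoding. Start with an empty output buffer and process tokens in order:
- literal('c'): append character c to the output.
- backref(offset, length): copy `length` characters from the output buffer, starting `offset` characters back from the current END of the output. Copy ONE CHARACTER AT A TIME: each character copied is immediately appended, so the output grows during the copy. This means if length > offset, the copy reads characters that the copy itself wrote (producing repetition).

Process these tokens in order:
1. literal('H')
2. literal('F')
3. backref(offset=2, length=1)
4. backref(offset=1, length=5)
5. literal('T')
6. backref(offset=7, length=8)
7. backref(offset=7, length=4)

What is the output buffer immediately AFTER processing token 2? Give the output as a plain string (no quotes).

Token 1: literal('H'). Output: "H"
Token 2: literal('F'). Output: "HF"

Answer: HF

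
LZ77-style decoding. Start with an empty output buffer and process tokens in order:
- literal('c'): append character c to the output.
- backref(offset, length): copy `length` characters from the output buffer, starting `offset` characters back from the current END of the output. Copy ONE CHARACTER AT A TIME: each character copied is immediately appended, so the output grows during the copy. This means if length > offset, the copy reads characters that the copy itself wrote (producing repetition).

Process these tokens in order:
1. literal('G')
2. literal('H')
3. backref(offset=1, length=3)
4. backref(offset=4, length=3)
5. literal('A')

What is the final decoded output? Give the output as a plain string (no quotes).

Token 1: literal('G'). Output: "G"
Token 2: literal('H'). Output: "GH"
Token 3: backref(off=1, len=3) (overlapping!). Copied 'HHH' from pos 1. Output: "GHHHH"
Token 4: backref(off=4, len=3). Copied 'HHH' from pos 1. Output: "GHHHHHHH"
Token 5: literal('A'). Output: "GHHHHHHHA"

Answer: GHHHHHHHA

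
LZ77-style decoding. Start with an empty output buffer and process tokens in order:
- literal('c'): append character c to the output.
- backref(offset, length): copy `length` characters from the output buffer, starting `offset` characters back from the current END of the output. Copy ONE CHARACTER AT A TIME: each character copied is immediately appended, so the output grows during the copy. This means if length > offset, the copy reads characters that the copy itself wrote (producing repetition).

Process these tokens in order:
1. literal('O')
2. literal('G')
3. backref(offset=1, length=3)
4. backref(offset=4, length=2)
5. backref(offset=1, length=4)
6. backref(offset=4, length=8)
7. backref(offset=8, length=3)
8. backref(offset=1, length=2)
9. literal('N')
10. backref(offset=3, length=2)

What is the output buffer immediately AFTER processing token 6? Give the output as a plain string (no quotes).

Answer: OGGGGGGGGGGGGGGGGGG

Derivation:
Token 1: literal('O'). Output: "O"
Token 2: literal('G'). Output: "OG"
Token 3: backref(off=1, len=3) (overlapping!). Copied 'GGG' from pos 1. Output: "OGGGG"
Token 4: backref(off=4, len=2). Copied 'GG' from pos 1. Output: "OGGGGGG"
Token 5: backref(off=1, len=4) (overlapping!). Copied 'GGGG' from pos 6. Output: "OGGGGGGGGGG"
Token 6: backref(off=4, len=8) (overlapping!). Copied 'GGGGGGGG' from pos 7. Output: "OGGGGGGGGGGGGGGGGGG"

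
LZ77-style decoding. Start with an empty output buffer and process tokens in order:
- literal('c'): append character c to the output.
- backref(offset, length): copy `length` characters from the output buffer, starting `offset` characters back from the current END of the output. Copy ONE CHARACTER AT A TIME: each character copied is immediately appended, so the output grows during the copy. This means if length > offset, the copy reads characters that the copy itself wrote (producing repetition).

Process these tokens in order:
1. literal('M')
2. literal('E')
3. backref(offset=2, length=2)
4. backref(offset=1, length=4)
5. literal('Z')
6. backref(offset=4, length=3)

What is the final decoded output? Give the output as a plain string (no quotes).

Answer: MEMEEEEEZEEE

Derivation:
Token 1: literal('M'). Output: "M"
Token 2: literal('E'). Output: "ME"
Token 3: backref(off=2, len=2). Copied 'ME' from pos 0. Output: "MEME"
Token 4: backref(off=1, len=4) (overlapping!). Copied 'EEEE' from pos 3. Output: "MEMEEEEE"
Token 5: literal('Z'). Output: "MEMEEEEEZ"
Token 6: backref(off=4, len=3). Copied 'EEE' from pos 5. Output: "MEMEEEEEZEEE"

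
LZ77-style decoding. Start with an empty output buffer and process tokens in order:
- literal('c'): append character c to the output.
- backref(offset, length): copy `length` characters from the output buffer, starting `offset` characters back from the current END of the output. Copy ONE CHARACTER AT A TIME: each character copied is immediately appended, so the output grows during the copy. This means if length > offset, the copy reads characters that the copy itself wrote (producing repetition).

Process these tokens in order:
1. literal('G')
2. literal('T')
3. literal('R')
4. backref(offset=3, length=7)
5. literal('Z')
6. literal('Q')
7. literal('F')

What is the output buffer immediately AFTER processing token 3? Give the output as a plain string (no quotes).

Answer: GTR

Derivation:
Token 1: literal('G'). Output: "G"
Token 2: literal('T'). Output: "GT"
Token 3: literal('R'). Output: "GTR"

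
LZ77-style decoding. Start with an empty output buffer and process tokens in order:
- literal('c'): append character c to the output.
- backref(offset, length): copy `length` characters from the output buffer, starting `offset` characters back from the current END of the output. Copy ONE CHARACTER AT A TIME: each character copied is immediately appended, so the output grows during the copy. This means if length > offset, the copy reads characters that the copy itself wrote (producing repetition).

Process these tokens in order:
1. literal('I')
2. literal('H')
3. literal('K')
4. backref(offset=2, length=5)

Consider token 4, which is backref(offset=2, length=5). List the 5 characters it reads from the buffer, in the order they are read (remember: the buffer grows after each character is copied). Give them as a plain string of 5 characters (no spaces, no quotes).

Token 1: literal('I'). Output: "I"
Token 2: literal('H'). Output: "IH"
Token 3: literal('K'). Output: "IHK"
Token 4: backref(off=2, len=5). Buffer before: "IHK" (len 3)
  byte 1: read out[1]='H', append. Buffer now: "IHKH"
  byte 2: read out[2]='K', append. Buffer now: "IHKHK"
  byte 3: read out[3]='H', append. Buffer now: "IHKHKH"
  byte 4: read out[4]='K', append. Buffer now: "IHKHKHK"
  byte 5: read out[5]='H', append. Buffer now: "IHKHKHKH"

Answer: HKHKH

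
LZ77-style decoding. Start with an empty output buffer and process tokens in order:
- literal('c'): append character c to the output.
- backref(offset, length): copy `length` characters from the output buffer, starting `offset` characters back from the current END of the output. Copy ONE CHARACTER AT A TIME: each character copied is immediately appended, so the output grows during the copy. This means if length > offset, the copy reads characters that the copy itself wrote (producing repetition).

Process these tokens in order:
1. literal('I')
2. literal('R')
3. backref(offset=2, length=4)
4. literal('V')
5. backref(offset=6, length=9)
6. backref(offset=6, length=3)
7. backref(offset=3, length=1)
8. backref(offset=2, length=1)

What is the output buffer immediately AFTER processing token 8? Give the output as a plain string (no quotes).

Answer: IRIRIRVRIRIRVRIRIRVIV

Derivation:
Token 1: literal('I'). Output: "I"
Token 2: literal('R'). Output: "IR"
Token 3: backref(off=2, len=4) (overlapping!). Copied 'IRIR' from pos 0. Output: "IRIRIR"
Token 4: literal('V'). Output: "IRIRIRV"
Token 5: backref(off=6, len=9) (overlapping!). Copied 'RIRIRVRIR' from pos 1. Output: "IRIRIRVRIRIRVRIR"
Token 6: backref(off=6, len=3). Copied 'IRV' from pos 10. Output: "IRIRIRVRIRIRVRIRIRV"
Token 7: backref(off=3, len=1). Copied 'I' from pos 16. Output: "IRIRIRVRIRIRVRIRIRVI"
Token 8: backref(off=2, len=1). Copied 'V' from pos 18. Output: "IRIRIRVRIRIRVRIRIRVIV"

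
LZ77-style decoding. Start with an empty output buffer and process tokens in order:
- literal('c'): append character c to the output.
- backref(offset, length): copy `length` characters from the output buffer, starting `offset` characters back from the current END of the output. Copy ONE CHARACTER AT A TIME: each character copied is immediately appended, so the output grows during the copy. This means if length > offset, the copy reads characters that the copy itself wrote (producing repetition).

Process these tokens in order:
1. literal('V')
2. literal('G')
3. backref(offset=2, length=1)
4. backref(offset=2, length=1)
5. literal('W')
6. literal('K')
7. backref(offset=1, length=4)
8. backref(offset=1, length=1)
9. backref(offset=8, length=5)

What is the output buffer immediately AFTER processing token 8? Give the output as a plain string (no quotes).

Answer: VGVGWKKKKKK

Derivation:
Token 1: literal('V'). Output: "V"
Token 2: literal('G'). Output: "VG"
Token 3: backref(off=2, len=1). Copied 'V' from pos 0. Output: "VGV"
Token 4: backref(off=2, len=1). Copied 'G' from pos 1. Output: "VGVG"
Token 5: literal('W'). Output: "VGVGW"
Token 6: literal('K'). Output: "VGVGWK"
Token 7: backref(off=1, len=4) (overlapping!). Copied 'KKKK' from pos 5. Output: "VGVGWKKKKK"
Token 8: backref(off=1, len=1). Copied 'K' from pos 9. Output: "VGVGWKKKKKK"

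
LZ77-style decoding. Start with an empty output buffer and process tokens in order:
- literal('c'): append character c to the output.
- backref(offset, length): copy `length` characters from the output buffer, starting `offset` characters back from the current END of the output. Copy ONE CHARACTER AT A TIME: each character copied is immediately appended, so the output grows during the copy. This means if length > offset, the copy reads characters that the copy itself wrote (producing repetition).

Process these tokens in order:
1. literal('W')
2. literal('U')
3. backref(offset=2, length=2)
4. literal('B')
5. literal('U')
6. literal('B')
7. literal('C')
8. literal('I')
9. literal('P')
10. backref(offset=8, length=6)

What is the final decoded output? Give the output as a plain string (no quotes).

Token 1: literal('W'). Output: "W"
Token 2: literal('U'). Output: "WU"
Token 3: backref(off=2, len=2). Copied 'WU' from pos 0. Output: "WUWU"
Token 4: literal('B'). Output: "WUWUB"
Token 5: literal('U'). Output: "WUWUBU"
Token 6: literal('B'). Output: "WUWUBUB"
Token 7: literal('C'). Output: "WUWUBUBC"
Token 8: literal('I'). Output: "WUWUBUBCI"
Token 9: literal('P'). Output: "WUWUBUBCIP"
Token 10: backref(off=8, len=6). Copied 'WUBUBC' from pos 2. Output: "WUWUBUBCIPWUBUBC"

Answer: WUWUBUBCIPWUBUBC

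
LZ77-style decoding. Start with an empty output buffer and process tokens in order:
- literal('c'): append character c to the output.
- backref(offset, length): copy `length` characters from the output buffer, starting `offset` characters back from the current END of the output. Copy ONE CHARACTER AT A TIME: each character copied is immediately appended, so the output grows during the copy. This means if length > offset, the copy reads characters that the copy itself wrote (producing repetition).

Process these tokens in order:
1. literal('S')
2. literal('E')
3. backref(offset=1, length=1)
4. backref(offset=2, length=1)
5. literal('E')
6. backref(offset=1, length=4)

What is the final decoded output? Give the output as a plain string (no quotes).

Token 1: literal('S'). Output: "S"
Token 2: literal('E'). Output: "SE"
Token 3: backref(off=1, len=1). Copied 'E' from pos 1. Output: "SEE"
Token 4: backref(off=2, len=1). Copied 'E' from pos 1. Output: "SEEE"
Token 5: literal('E'). Output: "SEEEE"
Token 6: backref(off=1, len=4) (overlapping!). Copied 'EEEE' from pos 4. Output: "SEEEEEEEE"

Answer: SEEEEEEEE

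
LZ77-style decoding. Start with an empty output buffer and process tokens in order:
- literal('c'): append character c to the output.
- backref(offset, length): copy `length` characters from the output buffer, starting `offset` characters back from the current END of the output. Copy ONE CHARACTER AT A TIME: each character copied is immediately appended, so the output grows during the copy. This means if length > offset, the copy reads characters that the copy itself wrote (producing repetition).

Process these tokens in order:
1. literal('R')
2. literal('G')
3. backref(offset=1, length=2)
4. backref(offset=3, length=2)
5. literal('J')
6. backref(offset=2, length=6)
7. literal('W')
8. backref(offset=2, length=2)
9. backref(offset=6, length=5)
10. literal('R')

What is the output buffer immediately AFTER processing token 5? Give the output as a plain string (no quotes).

Token 1: literal('R'). Output: "R"
Token 2: literal('G'). Output: "RG"
Token 3: backref(off=1, len=2) (overlapping!). Copied 'GG' from pos 1. Output: "RGGG"
Token 4: backref(off=3, len=2). Copied 'GG' from pos 1. Output: "RGGGGG"
Token 5: literal('J'). Output: "RGGGGGJ"

Answer: RGGGGGJ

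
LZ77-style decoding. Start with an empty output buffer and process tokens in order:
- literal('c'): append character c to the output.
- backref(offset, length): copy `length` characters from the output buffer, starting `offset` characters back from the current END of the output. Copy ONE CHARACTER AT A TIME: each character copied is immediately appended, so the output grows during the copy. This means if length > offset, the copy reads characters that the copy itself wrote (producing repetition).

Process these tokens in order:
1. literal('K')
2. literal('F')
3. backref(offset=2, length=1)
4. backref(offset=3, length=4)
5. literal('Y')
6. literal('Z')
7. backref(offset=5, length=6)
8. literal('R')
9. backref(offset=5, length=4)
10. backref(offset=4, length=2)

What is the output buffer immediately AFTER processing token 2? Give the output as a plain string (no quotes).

Answer: KF

Derivation:
Token 1: literal('K'). Output: "K"
Token 2: literal('F'). Output: "KF"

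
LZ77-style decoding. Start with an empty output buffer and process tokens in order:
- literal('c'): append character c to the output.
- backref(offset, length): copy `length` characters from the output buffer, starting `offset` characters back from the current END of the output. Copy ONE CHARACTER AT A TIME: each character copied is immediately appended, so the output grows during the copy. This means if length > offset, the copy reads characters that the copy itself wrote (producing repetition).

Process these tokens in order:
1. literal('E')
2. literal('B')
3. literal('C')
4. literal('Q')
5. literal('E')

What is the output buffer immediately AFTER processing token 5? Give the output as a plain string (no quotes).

Answer: EBCQE

Derivation:
Token 1: literal('E'). Output: "E"
Token 2: literal('B'). Output: "EB"
Token 3: literal('C'). Output: "EBC"
Token 4: literal('Q'). Output: "EBCQ"
Token 5: literal('E'). Output: "EBCQE"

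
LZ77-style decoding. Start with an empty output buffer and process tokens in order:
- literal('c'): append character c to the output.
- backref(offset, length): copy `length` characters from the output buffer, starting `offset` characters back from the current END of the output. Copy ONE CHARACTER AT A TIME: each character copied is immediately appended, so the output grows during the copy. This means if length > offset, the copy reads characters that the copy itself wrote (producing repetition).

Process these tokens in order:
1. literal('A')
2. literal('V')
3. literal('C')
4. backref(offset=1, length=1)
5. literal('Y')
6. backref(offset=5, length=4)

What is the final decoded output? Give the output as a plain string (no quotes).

Token 1: literal('A'). Output: "A"
Token 2: literal('V'). Output: "AV"
Token 3: literal('C'). Output: "AVC"
Token 4: backref(off=1, len=1). Copied 'C' from pos 2. Output: "AVCC"
Token 5: literal('Y'). Output: "AVCCY"
Token 6: backref(off=5, len=4). Copied 'AVCC' from pos 0. Output: "AVCCYAVCC"

Answer: AVCCYAVCC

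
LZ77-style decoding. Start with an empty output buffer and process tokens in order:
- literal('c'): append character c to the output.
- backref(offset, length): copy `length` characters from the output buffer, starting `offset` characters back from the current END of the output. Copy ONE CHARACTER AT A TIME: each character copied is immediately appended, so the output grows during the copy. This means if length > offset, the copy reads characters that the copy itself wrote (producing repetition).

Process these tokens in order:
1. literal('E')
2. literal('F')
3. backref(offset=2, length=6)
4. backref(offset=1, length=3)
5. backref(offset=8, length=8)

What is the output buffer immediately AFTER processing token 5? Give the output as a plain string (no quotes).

Answer: EFEFEFEFFFFFEFEFFFF

Derivation:
Token 1: literal('E'). Output: "E"
Token 2: literal('F'). Output: "EF"
Token 3: backref(off=2, len=6) (overlapping!). Copied 'EFEFEF' from pos 0. Output: "EFEFEFEF"
Token 4: backref(off=1, len=3) (overlapping!). Copied 'FFF' from pos 7. Output: "EFEFEFEFFFF"
Token 5: backref(off=8, len=8). Copied 'FEFEFFFF' from pos 3. Output: "EFEFEFEFFFFFEFEFFFF"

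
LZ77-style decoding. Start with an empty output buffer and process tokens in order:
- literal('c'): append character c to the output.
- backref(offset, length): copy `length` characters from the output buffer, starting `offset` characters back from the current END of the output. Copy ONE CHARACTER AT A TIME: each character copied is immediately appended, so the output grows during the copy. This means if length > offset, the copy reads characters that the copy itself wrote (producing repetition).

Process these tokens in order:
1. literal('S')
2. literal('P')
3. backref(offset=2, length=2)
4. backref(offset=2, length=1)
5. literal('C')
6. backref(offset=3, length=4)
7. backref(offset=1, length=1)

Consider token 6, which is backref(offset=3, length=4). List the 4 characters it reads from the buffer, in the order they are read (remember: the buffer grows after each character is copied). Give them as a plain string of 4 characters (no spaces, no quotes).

Token 1: literal('S'). Output: "S"
Token 2: literal('P'). Output: "SP"
Token 3: backref(off=2, len=2). Copied 'SP' from pos 0. Output: "SPSP"
Token 4: backref(off=2, len=1). Copied 'S' from pos 2. Output: "SPSPS"
Token 5: literal('C'). Output: "SPSPSC"
Token 6: backref(off=3, len=4). Buffer before: "SPSPSC" (len 6)
  byte 1: read out[3]='P', append. Buffer now: "SPSPSCP"
  byte 2: read out[4]='S', append. Buffer now: "SPSPSCPS"
  byte 3: read out[5]='C', append. Buffer now: "SPSPSCPSC"
  byte 4: read out[6]='P', append. Buffer now: "SPSPSCPSCP"

Answer: PSCP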